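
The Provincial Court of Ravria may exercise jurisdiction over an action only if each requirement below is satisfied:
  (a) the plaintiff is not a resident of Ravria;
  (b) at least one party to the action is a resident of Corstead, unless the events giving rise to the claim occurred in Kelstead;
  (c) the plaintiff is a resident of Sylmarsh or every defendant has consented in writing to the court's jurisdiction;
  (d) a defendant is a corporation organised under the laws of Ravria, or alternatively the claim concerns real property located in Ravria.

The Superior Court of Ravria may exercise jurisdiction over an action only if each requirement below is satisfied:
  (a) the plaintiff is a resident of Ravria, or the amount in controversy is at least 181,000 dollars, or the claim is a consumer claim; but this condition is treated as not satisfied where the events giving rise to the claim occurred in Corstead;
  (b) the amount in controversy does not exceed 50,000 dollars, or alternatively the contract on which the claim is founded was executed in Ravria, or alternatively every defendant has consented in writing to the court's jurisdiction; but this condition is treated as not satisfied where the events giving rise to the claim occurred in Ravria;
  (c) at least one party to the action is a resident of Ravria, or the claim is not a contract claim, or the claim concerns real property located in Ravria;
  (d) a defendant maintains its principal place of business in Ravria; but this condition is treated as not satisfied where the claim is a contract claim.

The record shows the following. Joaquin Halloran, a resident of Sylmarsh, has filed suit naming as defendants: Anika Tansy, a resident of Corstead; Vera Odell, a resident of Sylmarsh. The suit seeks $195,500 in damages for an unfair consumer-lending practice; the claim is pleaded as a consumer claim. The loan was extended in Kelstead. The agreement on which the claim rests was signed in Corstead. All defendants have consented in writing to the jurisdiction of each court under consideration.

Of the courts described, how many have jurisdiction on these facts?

0

The Provincial Court of Ravria:
  (a) The plaintiff resides in Sylmarsh, which is not Ravria. Met.
  (b) Anika Tansy resides in Corstead. Met.
  (c) The plaintiff resides in Sylmarsh, so one alternative holds. Met.
  (d) No defendant is a corporation; the claim does not concern real property — none of the alternatives is met. Fails.
  → At least one condition fails; no jurisdiction.
The Superior Court of Ravria:
  (a) The amount in controversy is USD 195,500, which meets the USD 181,000 floor, which satisfies one of the alternatives. The exception is not triggered, since the operative events occurred in Kelstead, not Corstead. Met.
  (b) Every defendant has filed written consent, so this disjunct is met. And the carve-out is inapplicable — the operative events occurred in Kelstead, not Ravria. Condition met.
  (c) The claim is a consumer claim, not a contract claim, so this disjunct is met. Met.
  (d) No defendant is a corporation. Not satisfied.
  → No jurisdiction.
No court satisfies all of its conditions.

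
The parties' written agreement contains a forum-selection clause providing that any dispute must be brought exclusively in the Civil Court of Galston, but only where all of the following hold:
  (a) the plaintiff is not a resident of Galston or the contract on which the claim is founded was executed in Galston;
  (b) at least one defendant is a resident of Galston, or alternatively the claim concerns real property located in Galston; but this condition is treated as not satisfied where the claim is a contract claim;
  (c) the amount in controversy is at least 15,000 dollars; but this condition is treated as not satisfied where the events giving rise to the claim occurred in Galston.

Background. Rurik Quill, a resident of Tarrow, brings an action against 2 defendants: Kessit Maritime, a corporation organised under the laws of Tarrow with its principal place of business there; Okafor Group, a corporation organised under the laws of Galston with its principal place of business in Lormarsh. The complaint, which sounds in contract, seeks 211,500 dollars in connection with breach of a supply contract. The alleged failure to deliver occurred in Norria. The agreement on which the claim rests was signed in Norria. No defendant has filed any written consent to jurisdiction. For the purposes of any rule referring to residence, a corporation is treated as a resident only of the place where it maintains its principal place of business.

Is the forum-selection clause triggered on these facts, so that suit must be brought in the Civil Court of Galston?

No

The Civil Court of Galston:
  (a) The plaintiff resides in Tarrow, which is not Galston, which satisfies one of the alternatives. Satisfied.
  (b) No defendant resides in Galston (they reside in Tarrow, Lormarsh); the claim does not concern real property — none of the alternatives is met. Condition not met.
  (c) The amount in controversy is USD 211,500, which meets the USD 15,000 floor. And the carve-out is inapplicable — the operative events occurred in Norria, not Galston. Satisfied.
  → The clause does not apply.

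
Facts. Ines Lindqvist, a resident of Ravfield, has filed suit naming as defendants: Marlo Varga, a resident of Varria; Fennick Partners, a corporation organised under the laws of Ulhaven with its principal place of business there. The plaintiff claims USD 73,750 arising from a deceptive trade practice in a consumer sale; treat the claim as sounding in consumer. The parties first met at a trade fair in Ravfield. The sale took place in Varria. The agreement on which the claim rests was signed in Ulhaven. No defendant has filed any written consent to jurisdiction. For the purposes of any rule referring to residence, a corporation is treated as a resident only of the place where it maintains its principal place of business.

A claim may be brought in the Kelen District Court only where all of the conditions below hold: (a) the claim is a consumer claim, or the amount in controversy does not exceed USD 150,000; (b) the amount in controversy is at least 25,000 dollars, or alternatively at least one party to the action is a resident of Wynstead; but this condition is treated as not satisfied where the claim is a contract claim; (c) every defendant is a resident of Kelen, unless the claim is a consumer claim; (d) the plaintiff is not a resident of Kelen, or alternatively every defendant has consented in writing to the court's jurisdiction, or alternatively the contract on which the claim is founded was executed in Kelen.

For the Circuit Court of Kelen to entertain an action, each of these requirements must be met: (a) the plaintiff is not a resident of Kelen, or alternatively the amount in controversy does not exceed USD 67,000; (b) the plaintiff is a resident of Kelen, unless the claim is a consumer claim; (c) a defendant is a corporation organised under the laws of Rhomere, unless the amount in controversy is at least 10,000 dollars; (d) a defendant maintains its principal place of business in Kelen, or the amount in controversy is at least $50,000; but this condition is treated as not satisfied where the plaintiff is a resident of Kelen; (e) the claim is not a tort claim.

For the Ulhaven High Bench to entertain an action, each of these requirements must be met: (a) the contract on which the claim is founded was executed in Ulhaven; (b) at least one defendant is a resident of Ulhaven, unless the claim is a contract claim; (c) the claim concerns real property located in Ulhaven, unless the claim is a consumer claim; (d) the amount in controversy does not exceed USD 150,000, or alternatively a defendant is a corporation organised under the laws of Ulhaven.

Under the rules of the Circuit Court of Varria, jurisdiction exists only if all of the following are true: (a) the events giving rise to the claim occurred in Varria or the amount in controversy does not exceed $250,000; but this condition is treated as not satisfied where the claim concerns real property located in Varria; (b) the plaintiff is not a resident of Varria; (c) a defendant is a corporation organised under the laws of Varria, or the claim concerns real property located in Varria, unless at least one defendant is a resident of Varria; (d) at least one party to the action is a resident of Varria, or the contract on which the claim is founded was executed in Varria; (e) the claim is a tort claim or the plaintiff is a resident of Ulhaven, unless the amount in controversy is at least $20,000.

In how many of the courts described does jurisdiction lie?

The Kelen District Court:
  (a) The claim is a consumer claim — that alternative is enough. Condition met.
  (b) The amount in controversy is 73,750 dollars, which meets the USD 25,000 floor, so this disjunct is met. The carve-out does not apply: the claim is a consumer claim, not a contract claim. Satisfied.
  (c) The defendants reside as follows — Marlo Varga in Varria, Fennick Partners in Ulhaven — not all in Kelen. However, the claim is a consumer claim, so the 'unless' proviso supplies this condition. Satisfied.
  (d) The plaintiff resides in Ravfield, which is not Kelen — that alternative is enough. Condition met.
  → Jurisdiction lies.
The Circuit Court of Kelen:
  (a) The plaintiff resides in Ravfield, which is not Kelen, which satisfies one of the alternatives. Met.
  (b) The plaintiff resides in Ravfield, not Kelen. However, the claim is a consumer claim, so the 'unless' proviso supplies this condition. Satisfied.
  (c) The corporate defendant(s) are organised in Ulhaven, not Rhomere. The proviso rescues it, though: the amount in controversy is $73,750, which meets the 10,000 dollars floor. Met.
  (d) The amount in controversy is 73,750 dollars, which meets the $50,000 floor, so one alternative holds. And the carve-out is inapplicable — the plaintiff resides in Ravfield, not Kelen. Satisfied.
  (e) The claim is a consumer claim, not a tort claim. Condition met.
  → All conditions met; jurisdiction exists.
The Ulhaven High Bench:
  (a) The contract was executed in Ulhaven. Condition met.
  (b) Fennick Partners resides in Ulhaven. Satisfied.
  (c) The claim does not concern real property. But the claim is a consumer claim, and the 'unless' clause therefore excuses the requirement. Condition met.
  (d) The amount in controversy is 73,750 dollars, within the 150,000 dollars ceiling, so this disjunct is met. Met.
  → All conditions met; jurisdiction exists.
The Circuit Court of Varria:
  (a) The operative events occurred in Varria, which satisfies one of the alternatives. The carve-out does not apply: the claim does not concern real property. Condition met.
  (b) The plaintiff resides in Ravfield, which is not Varria. Met.
  (c) The corporate defendant(s) are organised in Ulhaven, not Varria; the claim does not concern real property — every alternative fails. The proviso rescues it, though: Marlo Varga resides in Varria. Satisfied.
  (d) Marlo Varga resides in Varria — that alternative is enough. Satisfied.
  (e) The claim is a consumer claim, not a tort claim; the plaintiff resides in Ravfield, not Ulhaven — no alternative holds. However, the amount in controversy is $73,750, which meets the $20,000 floor, so the 'unless' proviso supplies this condition. Met.
  → The court has jurisdiction.
Courts with jurisdiction: the Kelen District Court, the Circuit Court of Kelen, the Ulhaven High Bench, the Circuit Court of Varria — 4 in total.

4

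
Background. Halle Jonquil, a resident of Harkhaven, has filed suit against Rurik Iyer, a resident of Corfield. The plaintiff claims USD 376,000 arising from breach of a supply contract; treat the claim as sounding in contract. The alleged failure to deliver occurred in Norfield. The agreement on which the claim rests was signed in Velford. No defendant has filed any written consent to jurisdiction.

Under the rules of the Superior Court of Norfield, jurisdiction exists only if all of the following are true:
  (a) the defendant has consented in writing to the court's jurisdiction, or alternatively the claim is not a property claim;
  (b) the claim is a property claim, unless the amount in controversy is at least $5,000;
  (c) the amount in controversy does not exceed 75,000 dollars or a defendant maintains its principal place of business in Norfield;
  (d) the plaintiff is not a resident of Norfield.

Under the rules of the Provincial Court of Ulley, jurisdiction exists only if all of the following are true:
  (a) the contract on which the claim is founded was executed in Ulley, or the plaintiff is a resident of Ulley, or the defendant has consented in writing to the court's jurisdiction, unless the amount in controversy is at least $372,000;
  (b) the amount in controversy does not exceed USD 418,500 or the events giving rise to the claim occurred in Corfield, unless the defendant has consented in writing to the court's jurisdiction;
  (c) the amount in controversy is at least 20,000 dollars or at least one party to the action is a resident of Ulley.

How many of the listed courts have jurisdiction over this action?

The Superior Court of Norfield:
  (a) The claim is a contract claim, not a property claim, so one alternative holds. Condition met.
  (b) The claim is a contract claim, not a property claim. But the amount in controversy is USD 376,000, which meets the 5,000 dollars floor, and the 'unless' clause therefore excuses the requirement. Satisfied.
  (c) The amount in controversy is USD 376,000, above the USD 75,000 ceiling; no defendant is a corporation — none of the alternatives is met. Not satisfied.
  (d) The plaintiff resides in Harkhaven, which is not Norfield. Condition met.
  → No jurisdiction.
The Provincial Court of Ulley:
  (a) The contract was executed in Velford, not Ulley; the plaintiff resides in Harkhaven, not Ulley; no such written consent has been filed — none of the alternatives is met. But the amount in controversy is $376,000, which meets the USD 372,000 floor, and the 'unless' clause therefore excuses the requirement. Satisfied.
  (b) The amount in controversy is USD 376,000, within the USD 418,500 ceiling, so this disjunct is met. Satisfied.
  (c) The amount in controversy is $376,000, which meets the $20,000 floor, so one alternative holds. Met.
  → Jurisdiction lies.
Courts with jurisdiction: the Provincial Court of Ulley — 1 in total.

1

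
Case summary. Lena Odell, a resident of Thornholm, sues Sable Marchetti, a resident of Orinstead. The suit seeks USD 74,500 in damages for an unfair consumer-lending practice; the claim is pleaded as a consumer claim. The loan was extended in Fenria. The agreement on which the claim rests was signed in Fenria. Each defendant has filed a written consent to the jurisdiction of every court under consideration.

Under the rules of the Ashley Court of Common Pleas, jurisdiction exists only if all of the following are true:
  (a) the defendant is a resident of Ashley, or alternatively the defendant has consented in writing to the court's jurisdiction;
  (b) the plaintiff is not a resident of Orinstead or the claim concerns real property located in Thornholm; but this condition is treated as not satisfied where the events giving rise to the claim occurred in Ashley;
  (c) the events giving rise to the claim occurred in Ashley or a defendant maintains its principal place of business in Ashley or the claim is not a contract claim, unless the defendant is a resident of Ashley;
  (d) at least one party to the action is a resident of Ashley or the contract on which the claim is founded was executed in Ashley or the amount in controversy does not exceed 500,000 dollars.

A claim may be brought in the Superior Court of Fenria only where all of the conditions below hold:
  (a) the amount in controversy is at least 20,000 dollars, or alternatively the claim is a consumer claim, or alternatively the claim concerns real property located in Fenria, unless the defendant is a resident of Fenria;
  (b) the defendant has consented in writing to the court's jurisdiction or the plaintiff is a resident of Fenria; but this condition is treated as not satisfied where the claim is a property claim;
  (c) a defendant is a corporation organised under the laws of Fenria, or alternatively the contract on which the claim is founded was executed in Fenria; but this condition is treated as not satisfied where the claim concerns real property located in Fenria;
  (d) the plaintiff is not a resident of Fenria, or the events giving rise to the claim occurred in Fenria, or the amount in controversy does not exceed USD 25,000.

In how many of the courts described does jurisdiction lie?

The Ashley Court of Common Pleas:
  (a) Every defendant has filed written consent, which satisfies one of the alternatives. Satisfied.
  (b) The plaintiff resides in Thornholm, which is not Orinstead, which satisfies one of the alternatives. The exception is not triggered, since the operative events occurred in Fenria, not Ashley. Satisfied.
  (c) The claim is a consumer claim, not a contract claim, so one alternative holds. Met.
  (d) The amount in controversy is $74,500, within the USD 500,000 ceiling — that alternative is enough. Condition met.
  → Jurisdiction lies.
The Superior Court of Fenria:
  (a) The amount in controversy is 74,500 dollars, which meets the $20,000 floor — that alternative is enough. Condition met.
  (b) Every defendant has filed written consent, so this disjunct is met. The carve-out does not apply: the claim is a consumer claim, not a property claim. Met.
  (c) The contract was executed in Fenria, so one alternative holds. The carve-out does not apply: the claim does not concern real property. Condition met.
  (d) The plaintiff resides in Thornholm, which is not Fenria — that alternative is enough. Condition met.
  → All conditions met; jurisdiction exists.
Courts with jurisdiction: the Ashley Court of Common Pleas, the Superior Court of Fenria — 2 in total.

2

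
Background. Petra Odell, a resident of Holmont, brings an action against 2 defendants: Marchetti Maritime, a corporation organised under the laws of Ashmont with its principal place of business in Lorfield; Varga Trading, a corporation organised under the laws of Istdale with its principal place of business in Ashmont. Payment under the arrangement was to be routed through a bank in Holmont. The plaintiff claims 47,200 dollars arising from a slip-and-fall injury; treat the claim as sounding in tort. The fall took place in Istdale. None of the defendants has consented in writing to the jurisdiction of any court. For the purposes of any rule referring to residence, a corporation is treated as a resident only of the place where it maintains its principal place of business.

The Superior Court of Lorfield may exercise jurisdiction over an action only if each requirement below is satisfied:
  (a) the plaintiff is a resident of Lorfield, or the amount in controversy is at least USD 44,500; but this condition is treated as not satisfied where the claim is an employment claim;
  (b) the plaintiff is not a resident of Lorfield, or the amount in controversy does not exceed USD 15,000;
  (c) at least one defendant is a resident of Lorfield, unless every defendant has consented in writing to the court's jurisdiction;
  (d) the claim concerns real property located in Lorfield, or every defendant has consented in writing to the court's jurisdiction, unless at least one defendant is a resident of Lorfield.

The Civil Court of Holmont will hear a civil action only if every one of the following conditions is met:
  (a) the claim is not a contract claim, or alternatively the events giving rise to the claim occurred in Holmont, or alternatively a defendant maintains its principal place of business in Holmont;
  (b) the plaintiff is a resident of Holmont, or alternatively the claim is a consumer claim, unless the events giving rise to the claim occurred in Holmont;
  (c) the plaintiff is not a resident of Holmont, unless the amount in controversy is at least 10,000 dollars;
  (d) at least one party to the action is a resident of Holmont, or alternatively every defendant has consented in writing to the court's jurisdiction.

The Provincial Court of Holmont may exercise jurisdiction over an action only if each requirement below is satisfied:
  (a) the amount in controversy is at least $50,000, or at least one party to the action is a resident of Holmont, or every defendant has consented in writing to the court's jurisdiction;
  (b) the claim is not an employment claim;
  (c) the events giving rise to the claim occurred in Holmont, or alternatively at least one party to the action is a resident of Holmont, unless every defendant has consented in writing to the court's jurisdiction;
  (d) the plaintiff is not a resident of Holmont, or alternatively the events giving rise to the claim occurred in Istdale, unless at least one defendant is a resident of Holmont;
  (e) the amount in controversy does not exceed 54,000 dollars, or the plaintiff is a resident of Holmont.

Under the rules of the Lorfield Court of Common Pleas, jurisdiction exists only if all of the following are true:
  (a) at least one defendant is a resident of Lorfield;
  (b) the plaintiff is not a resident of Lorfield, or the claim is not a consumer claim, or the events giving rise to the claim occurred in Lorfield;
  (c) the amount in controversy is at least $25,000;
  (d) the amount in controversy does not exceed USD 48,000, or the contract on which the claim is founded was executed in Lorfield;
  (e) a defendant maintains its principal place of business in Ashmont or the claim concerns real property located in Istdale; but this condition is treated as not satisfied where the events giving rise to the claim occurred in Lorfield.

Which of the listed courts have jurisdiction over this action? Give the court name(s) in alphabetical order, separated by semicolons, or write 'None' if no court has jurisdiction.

The Superior Court of Lorfield:
  (a) The amount in controversy is $47,200, which meets the USD 44,500 floor — that alternative is enough. The exception is not triggered, since the claim is a tort claim, not an employment claim. Condition met.
  (b) The plaintiff resides in Holmont, which is not Lorfield, so one alternative holds. Condition met.
  (c) Marchetti Maritime resides in Lorfield. Met.
  (d) The claim does not concern real property; no such written consent has been filed — no alternative holds. The proviso rescues it, though: Marchetti Maritime resides in Lorfield. Met.
  → Every requirement is satisfied — jurisdiction.
The Civil Court of Holmont:
  (a) The claim is a tort claim, not a contract claim, so one alternative holds. Satisfied.
  (b) The plaintiff resides in Holmont, so this disjunct is met. Met.
  (c) The plaintiff resides in Holmont. The proviso rescues it, though: the amount in controversy is 47,200 dollars, which meets the 10,000 dollars floor. Satisfied.
  (d) Petra Odell resides in Holmont, so this disjunct is met. Satisfied.
  → All conditions met; jurisdiction exists.
The Provincial Court of Holmont:
  (a) Petra Odell resides in Holmont — that alternative is enough. Met.
  (b) The claim is a tort claim, not an employment claim. Condition met.
  (c) Petra Odell resides in Holmont, which satisfies one of the alternatives. Satisfied.
  (d) The operative events occurred in Istdale — that alternative is enough. Condition met.
  (e) The amount in controversy is USD 47,200, within the USD 54,000 ceiling, so one alternative holds. Satisfied.
  → All conditions met; jurisdiction exists.
The Lorfield Court of Common Pleas:
  (a) Marchetti Maritime resides in Lorfield. Met.
  (b) The plaintiff resides in Holmont, which is not Lorfield, so one alternative holds. Met.
  (c) The amount in controversy is $47,200, which meets the USD 25,000 floor. Satisfied.
  (d) The amount in controversy is $47,200, within the 48,000 dollars ceiling, so one alternative holds. Met.
  (e) Varga Trading has its principal place of business in Ashmont, so this disjunct is met. And the carve-out is inapplicable — the operative events occurred in Istdale, not Lorfield. Condition met.
  → Jurisdiction lies.

the Civil Court of Holmont; the Lorfield Court of Common Pleas; the Provincial Court of Holmont; the Superior Court of Lorfield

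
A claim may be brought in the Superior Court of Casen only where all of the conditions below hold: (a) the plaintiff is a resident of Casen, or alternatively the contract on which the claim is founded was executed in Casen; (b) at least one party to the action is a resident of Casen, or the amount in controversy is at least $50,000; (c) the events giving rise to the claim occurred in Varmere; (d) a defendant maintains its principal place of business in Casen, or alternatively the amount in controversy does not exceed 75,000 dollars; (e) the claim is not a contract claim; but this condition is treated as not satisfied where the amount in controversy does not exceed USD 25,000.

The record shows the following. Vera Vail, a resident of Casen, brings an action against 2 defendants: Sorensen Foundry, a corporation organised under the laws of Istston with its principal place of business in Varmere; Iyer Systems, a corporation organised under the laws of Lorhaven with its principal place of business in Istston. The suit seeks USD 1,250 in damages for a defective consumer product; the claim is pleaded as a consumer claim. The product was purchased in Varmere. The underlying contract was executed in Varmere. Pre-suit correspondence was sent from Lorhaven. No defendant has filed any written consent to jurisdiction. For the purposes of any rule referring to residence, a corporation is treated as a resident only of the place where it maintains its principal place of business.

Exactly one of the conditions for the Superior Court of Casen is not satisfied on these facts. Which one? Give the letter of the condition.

(e)

The Superior Court of Casen:
  (a) The plaintiff resides in Casen, so this disjunct is met. Met.
  (b) Vera Vail resides in Casen, so this disjunct is met. Met.
  (c) The operative events occurred in Varmere. Met.
  (d) The amount in controversy is USD 1,250, within the 75,000 dollars ceiling, so one alternative holds. Met.
  (e) The claim is a consumer claim, not a contract claim. But the carve-out bites: the amount in controversy is USD 1,250, within the USD 25,000 ceiling. Fails.
Only condition (e) fails.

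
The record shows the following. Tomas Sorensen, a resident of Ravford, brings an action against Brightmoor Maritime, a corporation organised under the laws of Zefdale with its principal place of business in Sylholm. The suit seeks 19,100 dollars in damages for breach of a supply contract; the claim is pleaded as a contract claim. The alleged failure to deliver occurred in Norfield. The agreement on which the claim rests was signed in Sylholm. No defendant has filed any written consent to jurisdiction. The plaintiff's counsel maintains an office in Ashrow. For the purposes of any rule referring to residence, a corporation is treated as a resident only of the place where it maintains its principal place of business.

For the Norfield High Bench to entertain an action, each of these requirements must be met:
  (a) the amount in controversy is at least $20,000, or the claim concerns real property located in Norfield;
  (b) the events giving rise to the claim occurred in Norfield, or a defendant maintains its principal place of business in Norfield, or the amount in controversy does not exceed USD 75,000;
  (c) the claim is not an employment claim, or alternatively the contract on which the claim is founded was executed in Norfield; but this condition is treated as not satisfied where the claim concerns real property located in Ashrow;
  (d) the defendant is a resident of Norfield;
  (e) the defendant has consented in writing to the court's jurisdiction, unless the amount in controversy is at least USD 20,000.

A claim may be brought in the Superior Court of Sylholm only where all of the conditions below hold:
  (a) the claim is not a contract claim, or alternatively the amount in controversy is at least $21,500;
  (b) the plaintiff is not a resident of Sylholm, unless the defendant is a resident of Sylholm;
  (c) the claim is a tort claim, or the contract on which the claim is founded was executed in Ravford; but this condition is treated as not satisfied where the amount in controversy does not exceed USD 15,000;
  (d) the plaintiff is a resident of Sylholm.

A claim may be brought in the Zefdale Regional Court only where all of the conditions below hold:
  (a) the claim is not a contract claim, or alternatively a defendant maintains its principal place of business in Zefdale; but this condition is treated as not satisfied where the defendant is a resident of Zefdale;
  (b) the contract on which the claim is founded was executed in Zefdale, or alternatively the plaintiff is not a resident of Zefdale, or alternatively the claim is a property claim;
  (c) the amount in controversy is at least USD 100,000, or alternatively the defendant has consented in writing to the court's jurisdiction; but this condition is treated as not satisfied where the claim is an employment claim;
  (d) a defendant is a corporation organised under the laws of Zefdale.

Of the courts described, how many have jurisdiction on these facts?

The Norfield High Bench:
  (a) The amount in controversy is USD 19,100, below the USD 20,000 floor; the claim does not concern real property — every alternative fails. Not satisfied.
  (b) The operative events occurred in Norfield, which satisfies one of the alternatives. Condition met.
  (c) The claim is a contract claim, not an employment claim, so one alternative holds. The exception is not triggered, since the claim does not concern real property. Condition met.
  (d) The defendant resides in Sylholm, not Norfield. Not met.
  (e) No such written consent has been filed. And the amount in controversy is 19,100 dollars, below the $20,000 floor, so the proviso does not save it. Not satisfied.
  → Not every requirement is met — no jurisdiction.
The Superior Court of Sylholm:
  (a) The claim is a contract claim; the amount in controversy is USD 19,100, below the $21,500 floor — no alternative holds. Condition not met.
  (b) The plaintiff resides in Ravford, which is not Sylholm. Met.
  (c) The claim is a contract claim, not a tort claim; the contract was executed in Sylholm, not Ravford — none of the alternatives is met. Not satisfied.
  (d) The plaintiff resides in Ravford, not Sylholm. Not satisfied.
  → No jurisdiction.
The Zefdale Regional Court:
  (a) The claim is a contract claim; the corporate defendant(s) have their principal place of business in Sylholm, not Zefdale — no alternative holds. Fails.
  (b) The plaintiff resides in Ravford, which is not Zefdale — that alternative is enough. Condition met.
  (c) The amount in controversy is $19,100, below the $100,000 floor; no such written consent has been filed — none of the alternatives is met. Fails.
  (d) Brightmoor Maritime is organised under the laws of Zefdale. Satisfied.
  → At least one condition fails; no jurisdiction.
No court satisfies all of its conditions.

0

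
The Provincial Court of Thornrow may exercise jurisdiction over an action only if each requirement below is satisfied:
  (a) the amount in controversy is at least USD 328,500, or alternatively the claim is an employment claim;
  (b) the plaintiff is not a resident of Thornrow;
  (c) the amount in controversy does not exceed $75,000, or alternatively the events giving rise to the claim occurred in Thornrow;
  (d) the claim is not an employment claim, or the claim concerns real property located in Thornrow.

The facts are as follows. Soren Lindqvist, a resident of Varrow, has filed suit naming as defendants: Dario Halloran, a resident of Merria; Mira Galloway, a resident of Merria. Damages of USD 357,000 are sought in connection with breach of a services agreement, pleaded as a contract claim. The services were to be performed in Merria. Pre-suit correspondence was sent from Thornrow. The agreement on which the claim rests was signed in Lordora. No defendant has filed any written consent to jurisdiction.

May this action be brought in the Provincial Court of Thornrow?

No

The Provincial Court of Thornrow:
  (a) The amount in controversy is USD 357,000, which meets the USD 328,500 floor — that alternative is enough. Condition met.
  (b) The plaintiff resides in Varrow, which is not Thornrow. Condition met.
  (c) The amount in controversy is USD 357,000, above the 75,000 dollars ceiling; the operative events occurred in Merria, not Thornrow — none of the alternatives is met. Fails.
  (d) The claim is a contract claim, not an employment claim — that alternative is enough. Met.
  → At least one condition fails; no jurisdiction.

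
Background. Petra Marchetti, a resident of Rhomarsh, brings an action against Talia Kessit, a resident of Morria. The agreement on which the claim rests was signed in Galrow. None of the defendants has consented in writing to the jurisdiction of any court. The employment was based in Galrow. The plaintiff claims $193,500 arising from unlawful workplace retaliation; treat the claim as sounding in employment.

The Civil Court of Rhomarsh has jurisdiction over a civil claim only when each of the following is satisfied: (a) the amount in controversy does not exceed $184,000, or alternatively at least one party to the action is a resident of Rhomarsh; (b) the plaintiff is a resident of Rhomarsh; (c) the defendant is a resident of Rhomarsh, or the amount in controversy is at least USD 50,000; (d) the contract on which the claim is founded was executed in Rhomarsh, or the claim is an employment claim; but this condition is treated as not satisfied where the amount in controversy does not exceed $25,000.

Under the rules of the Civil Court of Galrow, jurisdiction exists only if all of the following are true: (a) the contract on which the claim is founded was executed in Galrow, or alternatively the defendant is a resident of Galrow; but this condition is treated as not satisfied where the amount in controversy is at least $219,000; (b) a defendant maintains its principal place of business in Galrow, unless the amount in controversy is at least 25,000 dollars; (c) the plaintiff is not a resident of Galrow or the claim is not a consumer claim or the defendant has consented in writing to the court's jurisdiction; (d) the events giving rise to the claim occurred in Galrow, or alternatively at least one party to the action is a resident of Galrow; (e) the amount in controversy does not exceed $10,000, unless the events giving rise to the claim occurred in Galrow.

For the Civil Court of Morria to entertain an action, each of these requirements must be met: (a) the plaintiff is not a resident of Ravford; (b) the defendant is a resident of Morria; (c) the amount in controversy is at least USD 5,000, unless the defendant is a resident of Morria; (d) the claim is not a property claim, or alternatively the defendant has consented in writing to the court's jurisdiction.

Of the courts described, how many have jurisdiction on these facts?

The Civil Court of Rhomarsh:
  (a) Petra Marchetti resides in Rhomarsh, which satisfies one of the alternatives. Met.
  (b) The plaintiff resides in Rhomarsh. Condition met.
  (c) The amount in controversy is 193,500 dollars, which meets the $50,000 floor, so one alternative holds. Condition met.
  (d) The claim is an employment claim, which satisfies one of the alternatives. And the carve-out is inapplicable — the amount in controversy is $193,500, above the USD 25,000 ceiling. Condition met.
  → The court has jurisdiction.
The Civil Court of Galrow:
  (a) The contract was executed in Galrow, so this disjunct is met. And the carve-out is inapplicable — the amount in controversy is USD 193,500, below the USD 219,000 floor. Met.
  (b) No defendant is a corporation. But the amount in controversy is 193,500 dollars, which meets the 25,000 dollars floor, and the 'unless' clause therefore excuses the requirement. Satisfied.
  (c) The plaintiff resides in Rhomarsh, which is not Galrow, so this disjunct is met. Met.
  (d) The operative events occurred in Galrow, so one alternative holds. Met.
  (e) The amount in controversy is $193,500, above the 10,000 dollars ceiling. The proviso rescues it, though: the operative events occurred in Galrow. Satisfied.
  → All conditions met; jurisdiction exists.
The Civil Court of Morria:
  (a) The plaintiff resides in Rhomarsh, which is not Ravford. Condition met.
  (b) The defendant resides in Morria. Met.
  (c) The amount in controversy is 193,500 dollars, which meets the 5,000 dollars floor. Satisfied.
  (d) The claim is an employment claim, not a property claim, so this disjunct is met. Met.
  → All conditions met; jurisdiction exists.
Courts with jurisdiction: the Civil Court of Rhomarsh, the Civil Court of Galrow, the Civil Court of Morria — 3 in total.

3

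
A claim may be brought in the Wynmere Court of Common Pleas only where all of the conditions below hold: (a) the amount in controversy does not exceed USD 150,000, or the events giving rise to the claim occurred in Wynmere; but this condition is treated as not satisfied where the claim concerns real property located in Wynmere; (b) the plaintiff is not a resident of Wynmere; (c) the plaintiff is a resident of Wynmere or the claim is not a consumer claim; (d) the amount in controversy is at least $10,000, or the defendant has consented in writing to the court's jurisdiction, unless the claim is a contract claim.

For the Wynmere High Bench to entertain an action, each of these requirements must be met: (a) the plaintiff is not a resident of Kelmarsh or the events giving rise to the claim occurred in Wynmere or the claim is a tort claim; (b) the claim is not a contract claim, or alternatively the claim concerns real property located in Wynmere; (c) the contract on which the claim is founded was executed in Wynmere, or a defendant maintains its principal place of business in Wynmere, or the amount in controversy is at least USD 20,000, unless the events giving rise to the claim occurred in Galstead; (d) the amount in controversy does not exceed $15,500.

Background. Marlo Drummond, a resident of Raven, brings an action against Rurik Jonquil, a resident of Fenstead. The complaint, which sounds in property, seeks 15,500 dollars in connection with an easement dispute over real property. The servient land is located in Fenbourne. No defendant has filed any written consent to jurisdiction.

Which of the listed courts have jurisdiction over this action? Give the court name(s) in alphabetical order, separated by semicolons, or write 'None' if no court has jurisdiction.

The Wynmere Court of Common Pleas:
  (a) The amount in controversy is $15,500, within the USD 150,000 ceiling — that alternative is enough. The carve-out does not apply: the property lies in Fenbourne, not Wynmere. Met.
  (b) The plaintiff resides in Raven, which is not Wynmere. Condition met.
  (c) The claim is a property claim, not a consumer claim, which satisfies one of the alternatives. Condition met.
  (d) The amount in controversy is USD 15,500, which meets the $10,000 floor, so one alternative holds. Met.
  → The court has jurisdiction.
The Wynmere High Bench:
  (a) The plaintiff resides in Raven, which is not Kelmarsh — that alternative is enough. Condition met.
  (b) The claim is a property claim, not a contract claim, so one alternative holds. Condition met.
  (c) No contract (and hence no place of execution) is alleged; no defendant is a corporation; the amount in controversy is $15,500, below the USD 20,000 floor — none of the alternatives is met. Nor does the 'unless' clause help: the operative events occurred in Fenbourne, not Galstead. Not met.
  (d) The amount in controversy is 15,500 dollars, within the USD 15,500 ceiling. Satisfied.
  → The court lacks jurisdiction.

the Wynmere Court of Common Pleas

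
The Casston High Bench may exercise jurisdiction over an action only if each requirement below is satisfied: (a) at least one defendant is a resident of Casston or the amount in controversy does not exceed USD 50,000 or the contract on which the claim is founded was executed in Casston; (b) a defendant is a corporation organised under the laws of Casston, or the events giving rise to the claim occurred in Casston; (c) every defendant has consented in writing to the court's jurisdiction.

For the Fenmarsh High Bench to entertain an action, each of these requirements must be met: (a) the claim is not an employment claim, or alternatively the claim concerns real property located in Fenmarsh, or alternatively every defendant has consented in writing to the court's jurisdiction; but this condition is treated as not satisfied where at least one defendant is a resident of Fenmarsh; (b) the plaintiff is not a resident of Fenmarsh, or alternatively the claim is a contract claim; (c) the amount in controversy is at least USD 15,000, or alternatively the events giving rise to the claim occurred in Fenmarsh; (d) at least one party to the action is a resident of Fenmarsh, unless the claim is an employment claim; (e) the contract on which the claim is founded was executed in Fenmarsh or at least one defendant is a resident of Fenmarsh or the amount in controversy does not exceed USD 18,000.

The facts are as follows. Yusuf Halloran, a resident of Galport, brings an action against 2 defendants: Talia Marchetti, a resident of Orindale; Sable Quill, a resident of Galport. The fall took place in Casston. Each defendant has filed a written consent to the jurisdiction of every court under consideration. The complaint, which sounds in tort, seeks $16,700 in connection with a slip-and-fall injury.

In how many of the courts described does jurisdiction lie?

The Casston High Bench:
  (a) The amount in controversy is $16,700, within the $50,000 ceiling, so this disjunct is met. Met.
  (b) The operative events occurred in Casston, which satisfies one of the alternatives. Met.
  (c) Every defendant has filed written consent. Satisfied.
  → The court has jurisdiction.
The Fenmarsh High Bench:
  (a) The claim is a tort claim, not an employment claim, so this disjunct is met. The carve-out does not apply: no defendant resides in Fenmarsh (they reside in Orindale, Galport). Met.
  (b) The plaintiff resides in Galport, which is not Fenmarsh, so one alternative holds. Satisfied.
  (c) The amount in controversy is USD 16,700, which meets the USD 15,000 floor, so one alternative holds. Satisfied.
  (d) No party resides in Fenmarsh. And the claim is a tort claim, not an employment claim, so the proviso does not save it. Not satisfied.
  (e) The amount in controversy is USD 16,700, within the 18,000 dollars ceiling, so one alternative holds. Met.
  → The court lacks jurisdiction.
Courts with jurisdiction: the Casston High Bench — 1 in total.

1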